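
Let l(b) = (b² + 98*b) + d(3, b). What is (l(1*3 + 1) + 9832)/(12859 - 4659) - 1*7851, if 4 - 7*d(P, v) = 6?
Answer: -225287861/28700 ≈ -7849.8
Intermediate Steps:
d(P, v) = -2/7 (d(P, v) = 4/7 - ⅐*6 = 4/7 - 6/7 = -2/7)
l(b) = -2/7 + b² + 98*b (l(b) = (b² + 98*b) - 2/7 = -2/7 + b² + 98*b)
(l(1*3 + 1) + 9832)/(12859 - 4659) - 1*7851 = ((-2/7 + (1*3 + 1)² + 98*(1*3 + 1)) + 9832)/(12859 - 4659) - 1*7851 = ((-2/7 + (3 + 1)² + 98*(3 + 1)) + 9832)/8200 - 7851 = ((-2/7 + 4² + 98*4) + 9832)*(1/8200) - 7851 = ((-2/7 + 16 + 392) + 9832)*(1/8200) - 7851 = (2854/7 + 9832)*(1/8200) - 7851 = (71678/7)*(1/8200) - 7851 = 35839/28700 - 7851 = -225287861/28700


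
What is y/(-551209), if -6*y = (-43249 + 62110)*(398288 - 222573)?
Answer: 1104720205/1102418 ≈ 1002.1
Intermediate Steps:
y = -1104720205/2 (y = -(-43249 + 62110)*(398288 - 222573)/6 = -6287*175715/2 = -1/6*3314160615 = -1104720205/2 ≈ -5.5236e+8)
y/(-551209) = -1104720205/2/(-551209) = -1104720205/2*(-1/551209) = 1104720205/1102418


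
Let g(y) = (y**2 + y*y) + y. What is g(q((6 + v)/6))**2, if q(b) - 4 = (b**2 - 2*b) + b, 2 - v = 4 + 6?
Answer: 12673600/6561 ≈ 1931.7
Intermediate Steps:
v = -8 (v = 2 - (4 + 6) = 2 - 1*10 = 2 - 10 = -8)
q(b) = 4 + b**2 - b (q(b) = 4 + ((b**2 - 2*b) + b) = 4 + (b**2 - b) = 4 + b**2 - b)
g(y) = y + 2*y**2 (g(y) = (y**2 + y**2) + y = 2*y**2 + y = y + 2*y**2)
g(q((6 + v)/6))**2 = ((4 + ((6 - 8)/6)**2 - (6 - 8)/6)*(1 + 2*(4 + ((6 - 8)/6)**2 - (6 - 8)/6)))**2 = ((4 + ((1/6)*(-2))**2 - (-2)/6)*(1 + 2*(4 + ((1/6)*(-2))**2 - (-2)/6)))**2 = ((4 + (-1/3)**2 - 1*(-1/3))*(1 + 2*(4 + (-1/3)**2 - 1*(-1/3))))**2 = ((4 + 1/9 + 1/3)*(1 + 2*(4 + 1/9 + 1/3)))**2 = (40*(1 + 2*(40/9))/9)**2 = (40*(1 + 80/9)/9)**2 = ((40/9)*(89/9))**2 = (3560/81)**2 = 12673600/6561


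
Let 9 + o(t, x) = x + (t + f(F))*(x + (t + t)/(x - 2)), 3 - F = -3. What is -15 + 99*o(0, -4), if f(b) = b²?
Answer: -15558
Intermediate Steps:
F = 6 (F = 3 - 1*(-3) = 3 + 3 = 6)
o(t, x) = -9 + x + (36 + t)*(x + 2*t/(-2 + x)) (o(t, x) = -9 + (x + (t + 6²)*(x + (t + t)/(x - 2))) = -9 + (x + (t + 36)*(x + (2*t)/(-2 + x))) = -9 + (x + (36 + t)*(x + 2*t/(-2 + x))) = -9 + x + (36 + t)*(x + 2*t/(-2 + x)))
-15 + 99*o(0, -4) = -15 + 99*((18 - 83*(-4) + 2*0² + 37*(-4)² + 72*0 + 0*(-4)² - 2*0*(-4))/(-2 - 4)) = -15 + 99*((18 + 332 + 2*0 + 37*16 + 0 + 0*16 + 0)/(-6)) = -15 + 99*(-(18 + 332 + 0 + 592 + 0 + 0 + 0)/6) = -15 + 99*(-⅙*942) = -15 + 99*(-157) = -15 - 15543 = -15558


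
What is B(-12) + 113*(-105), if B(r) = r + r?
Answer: -11889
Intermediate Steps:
B(r) = 2*r
B(-12) + 113*(-105) = 2*(-12) + 113*(-105) = -24 - 11865 = -11889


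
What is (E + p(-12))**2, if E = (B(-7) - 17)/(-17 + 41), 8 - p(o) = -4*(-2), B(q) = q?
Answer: 1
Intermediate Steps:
p(o) = 0 (p(o) = 8 - (-4)*(-2) = 8 - 1*8 = 8 - 8 = 0)
E = -1 (E = (-7 - 17)/(-17 + 41) = -24/24 = -24*1/24 = -1)
(E + p(-12))**2 = (-1 + 0)**2 = (-1)**2 = 1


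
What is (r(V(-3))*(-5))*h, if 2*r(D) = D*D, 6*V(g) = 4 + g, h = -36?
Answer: 5/2 ≈ 2.5000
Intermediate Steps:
V(g) = 2/3 + g/6 (V(g) = (4 + g)/6 = 2/3 + g/6)
r(D) = D**2/2 (r(D) = (D*D)/2 = D**2/2)
(r(V(-3))*(-5))*h = (((2/3 + (1/6)*(-3))**2/2)*(-5))*(-36) = (((2/3 - 1/2)**2/2)*(-5))*(-36) = (((1/6)**2/2)*(-5))*(-36) = (((1/2)*(1/36))*(-5))*(-36) = ((1/72)*(-5))*(-36) = -5/72*(-36) = 5/2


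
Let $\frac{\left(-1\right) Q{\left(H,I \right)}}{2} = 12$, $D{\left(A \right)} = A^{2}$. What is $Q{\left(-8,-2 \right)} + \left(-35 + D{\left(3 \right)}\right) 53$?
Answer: $-1402$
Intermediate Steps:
$Q{\left(H,I \right)} = -24$ ($Q{\left(H,I \right)} = \left(-2\right) 12 = -24$)
$Q{\left(-8,-2 \right)} + \left(-35 + D{\left(3 \right)}\right) 53 = -24 + \left(-35 + 3^{2}\right) 53 = -24 + \left(-35 + 9\right) 53 = -24 - 1378 = -1402$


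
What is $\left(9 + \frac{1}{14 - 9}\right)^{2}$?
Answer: $\frac{2116}{25} \approx 84.64$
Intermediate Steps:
$\left(9 + \frac{1}{14 - 9}\right)^{2} = \left(9 + \frac{1}{5}\right)^{2} = \left(\frac{46}{5}\right)^{2} = \frac{2116}{25}$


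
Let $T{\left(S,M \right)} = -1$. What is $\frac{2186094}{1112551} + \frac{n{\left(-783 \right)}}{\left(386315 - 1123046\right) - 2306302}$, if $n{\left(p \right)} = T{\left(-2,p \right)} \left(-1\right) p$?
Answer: $\frac{6653227310535}{3385529407183} \approx 1.9652$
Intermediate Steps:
$n{\left(p \right)} = p$ ($n{\left(p \right)} = \left(-1\right) \left(-1\right) p = 1 p = p$)
$\frac{2186094}{1112551} + \frac{n{\left(-783 \right)}}{\left(386315 - 1123046\right) - 2306302} = \frac{2186094}{1112551} - \frac{783}{\left(386315 - 1123046\right) - 2306302} = 2186094 \cdot \frac{1}{1112551} - \frac{783}{-736731 - 2306302} = \frac{2186094}{1112551} - \frac{783}{-3043033} = \frac{2186094}{1112551} - - \frac{783}{3043033} = \frac{2186094}{1112551} + \frac{783}{3043033} = \frac{6653227310535}{3385529407183}$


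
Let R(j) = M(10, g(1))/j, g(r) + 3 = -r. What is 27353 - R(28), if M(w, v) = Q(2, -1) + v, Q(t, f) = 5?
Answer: 765883/28 ≈ 27353.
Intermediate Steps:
g(r) = -3 - r
M(w, v) = 5 + v
R(j) = 1/j (R(j) = (5 + (-3 - 1*1))/j = (5 + (-3 - 1))/j = (5 - 4)/j = 1/j)
27353 - R(28) = 27353 - 1/28 = 765883/28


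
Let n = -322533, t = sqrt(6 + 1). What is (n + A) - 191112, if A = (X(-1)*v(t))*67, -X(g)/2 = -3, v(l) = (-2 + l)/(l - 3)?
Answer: -513846 - 201*sqrt(7) ≈ -5.1438e+5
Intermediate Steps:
t = sqrt(7) ≈ 2.6458
v(l) = (-2 + l)/(-3 + l)
X(g) = 6 (X(g) = -2*(-3) = 6)
A = 402*(-2 + sqrt(7))/(-3 + sqrt(7)) (A = (6*((-2 + sqrt(7))/(-3 + sqrt(7))))*67 = (6*(-2 + sqrt(7))/(-3 + sqrt(7)))*67 = 402*(-2 + sqrt(7))/(-3 + sqrt(7)) ≈ -732.80)
(n + A) - 191112 = (-322533 + (-201 - 201*sqrt(7))) - 191112 = (-322734 - 201*sqrt(7)) - 191112 = -513846 - 201*sqrt(7)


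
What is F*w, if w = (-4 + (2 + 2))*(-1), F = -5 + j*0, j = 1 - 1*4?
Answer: 0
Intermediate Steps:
j = -3 (j = 1 - 4 = -3)
F = -5 (F = -5 - 3*0 = -5 + 0 = -5)
w = 0 (w = (-4 + 4)*(-1) = 0*(-1) = 0)
F*w = -5*0 = 0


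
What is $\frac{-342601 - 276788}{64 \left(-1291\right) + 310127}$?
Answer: $- \frac{619389}{227503} \approx -2.7226$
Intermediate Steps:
$\frac{-342601 - 276788}{64 \left(-1291\right) + 310127} = - \frac{619389}{-82624 + 310127} = - \frac{619389}{227503}$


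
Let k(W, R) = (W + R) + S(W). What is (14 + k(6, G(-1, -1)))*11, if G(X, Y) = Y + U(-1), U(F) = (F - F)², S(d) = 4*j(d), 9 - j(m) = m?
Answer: 341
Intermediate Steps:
j(m) = 9 - m
S(d) = 36 - 4*d (S(d) = 4*(9 - d) = 36 - 4*d)
U(F) = 0 (U(F) = 0² = 0)
G(X, Y) = Y (G(X, Y) = Y + 0 = Y)
k(W, R) = 36 + R - 3*W (k(W, R) = (W + R) + (36 - 4*W) = (R + W) + (36 - 4*W) = 36 + R - 3*W)
(14 + k(6, G(-1, -1)))*11 = (14 + (36 - 1 - 3*6))*11 = (14 + (36 - 1 - 18))*11 = (14 + 17)*11 = 31*11 = 341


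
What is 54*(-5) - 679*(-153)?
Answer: 103617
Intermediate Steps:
54*(-5) - 679*(-153) = -270 + 103887 = 103617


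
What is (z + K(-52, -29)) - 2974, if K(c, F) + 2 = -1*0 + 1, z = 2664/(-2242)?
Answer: -3336307/1121 ≈ -2976.2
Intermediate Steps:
z = -1332/1121 (z = 2664*(-1/2242) = -1332/1121 ≈ -1.1882)
K(c, F) = -1 (K(c, F) = -2 + (-1*0 + 1) = -2 + (0 + 1) = -2 + 1 = -1)
(z + K(-52, -29)) - 2974 = (-1332/1121 - 1) - 2974 = -2453/1121 - 2974 = -3336307/1121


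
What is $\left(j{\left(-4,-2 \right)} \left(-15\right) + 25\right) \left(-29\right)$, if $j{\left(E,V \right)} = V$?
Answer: $-1595$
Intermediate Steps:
$\left(j{\left(-4,-2 \right)} \left(-15\right) + 25\right) \left(-29\right) = \left(\left(-2\right) \left(-15\right) + 25\right) \left(-29\right) = \left(30 + 25\right) \left(-29\right) = 55 \left(-29\right) = -1595$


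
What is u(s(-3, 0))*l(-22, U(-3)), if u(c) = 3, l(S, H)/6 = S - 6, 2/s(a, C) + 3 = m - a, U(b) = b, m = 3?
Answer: -504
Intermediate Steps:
s(a, C) = -2/a (s(a, C) = 2/(-3 + (3 - a)) = 2/((-a)) = 2*(-1/a) = -2/a)
l(S, H) = -36 + 6*S (l(S, H) = 6*(S - 6) = 6*(-6 + S) = -36 + 6*S)
u(s(-3, 0))*l(-22, U(-3)) = 3*(-36 + 6*(-22)) = 3*(-36 - 132) = 3*(-168) = -504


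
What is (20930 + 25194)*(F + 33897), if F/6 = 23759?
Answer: 8138625924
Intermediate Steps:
F = 142554 (F = 6*23759 = 142554)
(20930 + 25194)*(F + 33897) = (20930 + 25194)*(142554 + 33897) = 46124*176451 = 8138625924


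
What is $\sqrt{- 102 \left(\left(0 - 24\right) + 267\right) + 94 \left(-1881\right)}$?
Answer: $120 i \sqrt{14} \approx 449.0 i$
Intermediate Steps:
$\sqrt{- 102 \left(\left(0 - 24\right) + 267\right) + 94 \left(-1881\right)} = \sqrt{- 102 \left(\left(0 - 24\right) + 267\right) - 176814} = \sqrt{- 102 \left(-24 + 267\right) - 176814} = \sqrt{\left(-102\right) 243 - 176814} = \sqrt{-24786 - 176814} = \sqrt{-201600} = 120 i \sqrt{14}$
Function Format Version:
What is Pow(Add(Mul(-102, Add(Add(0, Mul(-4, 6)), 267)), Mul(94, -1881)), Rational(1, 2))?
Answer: Mul(120, I, Pow(14, Rational(1, 2))) ≈ Mul(449.00, I)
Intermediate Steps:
Pow(Add(Mul(-102, Add(Add(0, Mul(-4, 6)), 267)), Mul(94, -1881)), Rational(1, 2)) = Pow(Add(Mul(-102, Add(Add(0, -24), 267)), -176814), Rational(1, 2)) = Pow(Add(Mul(-102, Add(-24, 267)), -176814), Rational(1, 2)) = Pow(Add(Mul(-102, 243), -176814), Rational(1, 2)) = Pow(Add(-24786, -176814), Rational(1, 2)) = Pow(-201600, Rational(1, 2)) = Mul(120, I, Pow(14, Rational(1, 2)))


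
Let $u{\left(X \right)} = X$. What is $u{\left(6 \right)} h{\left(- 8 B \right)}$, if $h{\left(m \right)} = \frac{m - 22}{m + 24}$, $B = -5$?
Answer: $\frac{27}{16} \approx 1.6875$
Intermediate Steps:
$h{\left(m \right)} = \frac{-22 + m}{24 + m}$
$u{\left(6 \right)} h{\left(- 8 B \right)} = 6 \frac{-22 - -40}{24 - -40} = 6 \frac{-22 + 40}{24 + 40} = 6 \cdot \frac{1}{64} \cdot 18 = 6 \cdot \frac{9}{32} = \frac{27}{16}$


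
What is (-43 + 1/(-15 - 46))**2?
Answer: 6885376/3721 ≈ 1850.4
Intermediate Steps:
(-43 + 1/(-15 - 46))**2 = (-43 + 1/(-61))**2 = (-43 - 1/61)**2 = (-2624/61)**2 = 6885376/3721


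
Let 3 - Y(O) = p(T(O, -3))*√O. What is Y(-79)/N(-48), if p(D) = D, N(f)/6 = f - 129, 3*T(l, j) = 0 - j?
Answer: -1/354 + I*√79/1062 ≈ -0.0028249 + 0.0083693*I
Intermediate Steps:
T(l, j) = -j/3 (T(l, j) = (0 - j)/3 = (-j)/3 = -j/3)
N(f) = -774 + 6*f (N(f) = 6*(f - 129) = 6*(-129 + f) = -774 + 6*f)
Y(O) = 3 - √O (Y(O) = 3 - (-⅓*(-3))*√O = 3 - √O)
Y(-79)/N(-48) = (3 - √(-79))/(-774 + 6*(-48)) = (3 - I*√79)/(-774 - 288) = (3 - I*√79)/(-1062) = (3 - I*√79)*(-1/1062) = -1/354 + I*√79/1062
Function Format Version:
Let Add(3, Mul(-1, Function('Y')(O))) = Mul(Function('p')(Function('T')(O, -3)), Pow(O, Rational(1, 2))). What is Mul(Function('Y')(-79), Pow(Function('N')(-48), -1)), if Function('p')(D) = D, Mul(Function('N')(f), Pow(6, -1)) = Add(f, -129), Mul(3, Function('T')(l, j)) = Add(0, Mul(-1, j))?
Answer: Add(Rational(-1, 354), Mul(Rational(1, 1062), I, Pow(79, Rational(1, 2)))) ≈ Add(-0.0028249, Mul(0.0083693, I))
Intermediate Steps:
Function('T')(l, j) = Mul(Rational(-1, 3), j) (Function('T')(l, j) = Mul(Rational(1, 3), Add(0, Mul(-1, j))) = Mul(Rational(1, 3), Mul(-1, j)) = Mul(Rational(-1, 3), j))
Function('N')(f) = Add(-774, Mul(6, f)) (Function('N')(f) = Mul(6, Add(f, -129)) = Mul(6, Add(-129, f)) = Add(-774, Mul(6, f)))
Function('Y')(O) = Add(3, Mul(-1, Pow(O, Rational(1, 2)))) (Function('Y')(O) = Add(3, Mul(-1, Mul(Mul(Rational(-1, 3), -3), Pow(O, Rational(1, 2))))) = Add(3, Mul(-1, Mul(1, Pow(O, Rational(1, 2))))) = Add(3, Mul(-1, Pow(O, Rational(1, 2)))))
Mul(Function('Y')(-79), Pow(Function('N')(-48), -1)) = Mul(Add(3, Mul(-1, Pow(-79, Rational(1, 2)))), Pow(Add(-774, Mul(6, -48)), -1)) = Mul(Add(3, Mul(-1, Mul(I, Pow(79, Rational(1, 2))))), Pow(Add(-774, -288), -1)) = Mul(Add(3, Mul(-1, I, Pow(79, Rational(1, 2)))), Pow(-1062, -1)) = Mul(Add(3, Mul(-1, I, Pow(79, Rational(1, 2)))), Rational(-1, 1062)) = Add(Rational(-1, 354), Mul(Rational(1, 1062), I, Pow(79, Rational(1, 2))))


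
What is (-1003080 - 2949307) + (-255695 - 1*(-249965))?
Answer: -3958117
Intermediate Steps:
(-1003080 - 2949307) + (-255695 - 1*(-249965)) = -3952387 + (-255695 + 249965) = -3952387 - 5730 = -3958117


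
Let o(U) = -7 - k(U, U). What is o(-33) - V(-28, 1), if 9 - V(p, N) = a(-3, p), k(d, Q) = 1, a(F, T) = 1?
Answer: -16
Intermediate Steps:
V(p, N) = 8 (V(p, N) = 9 - 1*1 = 9 - 1 = 8)
o(U) = -8 (o(U) = -7 - 1*1 = -7 - 1 = -8)
o(-33) - V(-28, 1) = -8 - 1*8 = -8 - 8 = -16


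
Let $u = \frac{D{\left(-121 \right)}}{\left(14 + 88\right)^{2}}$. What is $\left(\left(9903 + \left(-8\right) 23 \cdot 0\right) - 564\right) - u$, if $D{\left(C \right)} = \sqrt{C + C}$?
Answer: $9339 - \frac{11 i \sqrt{2}}{10404} \approx 9339.0 - 0.0014952 i$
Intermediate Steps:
$D{\left(C \right)} = \sqrt{2} \sqrt{C}$ ($D{\left(C \right)} = \sqrt{2 C} = \sqrt{2} \sqrt{C}$)
$u = \frac{11 i \sqrt{2}}{10404}$ ($u = \frac{\sqrt{2} \sqrt{-121}}{\left(14 + 88\right)^{2}} = \frac{\sqrt{2} \cdot 11 i}{102^{2}} = \frac{11 i \sqrt{2}}{10404} \approx 0.0014952 i$)
$\left(\left(9903 + \left(-8\right) 23 \cdot 0\right) - 564\right) - u = \left(\left(9903 + \left(-8\right) 23 \cdot 0\right) - 564\right) - \frac{11 i \sqrt{2}}{10404} = \left(\left(9903 - 0\right) - 564\right) - \frac{11 i \sqrt{2}}{10404} = \left(\left(9903 + 0\right) - 564\right) - \frac{11 i \sqrt{2}}{10404} = \left(9903 - 564\right) - \frac{11 i \sqrt{2}}{10404} = 9339 - \frac{11 i \sqrt{2}}{10404}$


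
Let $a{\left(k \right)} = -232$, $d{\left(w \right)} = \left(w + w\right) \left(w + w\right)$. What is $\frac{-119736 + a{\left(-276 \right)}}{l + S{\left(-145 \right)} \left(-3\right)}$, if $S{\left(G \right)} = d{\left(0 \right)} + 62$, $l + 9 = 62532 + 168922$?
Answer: $- \frac{119968}{231259} \approx -0.51876$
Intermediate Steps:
$d{\left(w \right)} = 4 w^{2}$ ($d{\left(w \right)} = 2 w 2 w = 4 w^{2}$)
$l = 231445$ ($l = -9 + \left(62532 + 168922\right) = -9 + 231454 = 231445$)
$S{\left(G \right)} = 62$ ($S{\left(G \right)} = 4 \cdot 0^{2} + 62 = 4 \cdot 0 + 62 = 0 + 62 = 62$)
$\frac{-119736 + a{\left(-276 \right)}}{l + S{\left(-145 \right)} \left(-3\right)} = \frac{-119736 - 232}{231445 + 62 \left(-3\right)} = - \frac{119968}{231445 - 186} = - \frac{119968}{231259}$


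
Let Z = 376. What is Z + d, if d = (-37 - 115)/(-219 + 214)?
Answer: 2032/5 ≈ 406.40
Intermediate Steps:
d = 152/5 (d = -152/(-5) = -152*(-⅕) = 152/5 ≈ 30.400)
Z + d = 376 + 152/5 = 2032/5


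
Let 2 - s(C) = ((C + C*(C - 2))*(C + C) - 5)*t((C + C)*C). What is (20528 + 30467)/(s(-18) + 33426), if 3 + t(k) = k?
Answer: 7285/1139699 ≈ 0.0063920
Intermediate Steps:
t(k) = -3 + k
s(C) = 2 - (-5 + 2*C*(C + C*(-2 + C)))*(-3 + 2*C²) (s(C) = 2 - ((C + C*(C - 2))*(C + C) - 5)*(-3 + (C + C)*C) = 2 - ((C + C*(-2 + C))*(2*C) - 5)*(-3 + (2*C)*C) = 2 - (2*C*(C + C*(-2 + C)) - 5)*(-3 + 2*C²) = 2 - (-5 + 2*C*(C + C*(-2 + C)))*(-3 + 2*C²))
(20528 + 30467)/(s(-18) + 33426) = (20528 + 30467)/((-13 - 4*(-18)⁵ + 4*(-18)² + 4*(-18)⁴ + 6*(-18)³) + 33426) = 50995/((-13 - 4*(-1889568) + 4*324 + 4*104976 + 6*(-5832)) + 33426) = 50995/((-13 + 7558272 + 1296 + 419904 - 34992) + 33426) = 50995/(7944467 + 33426) = 50995/7977893 = 50995*(1/7977893) = 7285/1139699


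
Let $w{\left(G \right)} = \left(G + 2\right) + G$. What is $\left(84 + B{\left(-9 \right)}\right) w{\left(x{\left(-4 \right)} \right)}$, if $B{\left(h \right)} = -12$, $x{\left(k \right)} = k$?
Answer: $-432$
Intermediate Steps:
$w{\left(G \right)} = 2 + 2 G$ ($w{\left(G \right)} = \left(2 + G\right) + G = 2 + 2 G$)
$\left(84 + B{\left(-9 \right)}\right) w{\left(x{\left(-4 \right)} \right)} = \left(84 - 12\right) \left(2 + 2 \left(-4\right)\right) = 72 \left(2 - 8\right) = 72 \left(-6\right) = -432$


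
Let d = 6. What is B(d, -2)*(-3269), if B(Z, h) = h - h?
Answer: 0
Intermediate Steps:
B(Z, h) = 0
B(d, -2)*(-3269) = 0*(-3269) = 0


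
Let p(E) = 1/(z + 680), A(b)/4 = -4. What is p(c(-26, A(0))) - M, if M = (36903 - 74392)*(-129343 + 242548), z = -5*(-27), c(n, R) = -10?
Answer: 3458812929676/815 ≈ 4.2439e+9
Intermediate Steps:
A(b) = -16 (A(b) = 4*(-4) = -16)
z = 135
p(E) = 1/815 (p(E) = 1/(135 + 680) = 1/815)
M = -4243942245 (M = -37489*113205 = -4243942245)
p(c(-26, A(0))) - M = 1/815 - 1*(-4243942245) = 1/815 + 4243942245 = 3458812929676/815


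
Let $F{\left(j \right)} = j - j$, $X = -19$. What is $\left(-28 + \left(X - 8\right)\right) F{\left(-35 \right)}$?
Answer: $0$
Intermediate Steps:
$F{\left(j \right)} = 0$
$\left(-28 + \left(X - 8\right)\right) F{\left(-35 \right)} = \left(-28 - 27\right) 0 = \left(-55\right) 0 = 0$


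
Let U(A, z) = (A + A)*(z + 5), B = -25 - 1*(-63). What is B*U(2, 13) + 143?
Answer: 2879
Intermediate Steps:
B = 38 (B = -25 + 63 = 38)
U(A, z) = 2*A*(5 + z) (U(A, z) = (2*A)*(5 + z) = 2*A*(5 + z))
B*U(2, 13) + 143 = 38*(2*2*(5 + 13)) + 143 = 38*(2*2*18) + 143 = 38*72 + 143 = 2736 + 143 = 2879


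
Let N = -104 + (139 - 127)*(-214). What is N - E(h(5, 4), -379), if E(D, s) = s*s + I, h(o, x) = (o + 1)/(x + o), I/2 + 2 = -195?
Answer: -145919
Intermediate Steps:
I = -394 (I = -4 + 2*(-195) = -4 - 390 = -394)
h(o, x) = (1 + o)/(o + x)
E(D, s) = -394 + s² (E(D, s) = s*s - 394 = s² - 394 = -394 + s²)
N = -2672 (N = -104 + 12*(-214) = -104 - 2568 = -2672)
N - E(h(5, 4), -379) = -2672 - (-394 + (-379)²) = -2672 - (-394 + 143641) = -2672 - 1*143247 = -2672 - 143247 = -145919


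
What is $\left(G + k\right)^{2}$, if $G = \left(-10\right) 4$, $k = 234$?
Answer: $37636$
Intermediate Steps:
$G = -40$
$\left(G + k\right)^{2} = \left(-40 + 234\right)^{2} = 194^{2} = 37636$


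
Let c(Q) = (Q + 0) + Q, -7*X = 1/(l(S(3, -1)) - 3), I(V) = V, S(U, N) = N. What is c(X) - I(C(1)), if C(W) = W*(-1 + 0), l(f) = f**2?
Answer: 8/7 ≈ 1.1429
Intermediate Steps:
C(W) = -W (C(W) = W*(-1) = -W)
X = 1/14 (X = -1/(7*((-1)**2 - 3)) = -1/(7*(1 - 3)) = -1/7/(-2) = -1/7*(-1/2) = 1/14 ≈ 0.071429)
c(Q) = 2*Q (c(Q) = Q + Q = 2*Q)
c(X) - I(C(1)) = 2*(1/14) - (-1) = 1/7 - 1*(-1) = 1/7 + 1 = 8/7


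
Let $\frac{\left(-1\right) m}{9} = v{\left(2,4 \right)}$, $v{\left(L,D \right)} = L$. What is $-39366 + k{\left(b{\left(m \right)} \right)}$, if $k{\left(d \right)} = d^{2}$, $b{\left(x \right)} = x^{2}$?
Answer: $65610$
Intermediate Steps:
$m = -18$ ($m = \left(-9\right) 2 = -18$)
$-39366 + k{\left(b{\left(m \right)} \right)} = -39366 + \left(\left(-18\right)^{2}\right)^{2} = -39366 + 324^{2} = -39366 + 104976 = 65610$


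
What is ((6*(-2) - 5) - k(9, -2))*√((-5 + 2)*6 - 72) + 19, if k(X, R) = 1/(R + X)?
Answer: 19 - 360*I*√10/7 ≈ 19.0 - 162.63*I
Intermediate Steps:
((6*(-2) - 5) - k(9, -2))*√((-5 + 2)*6 - 72) + 19 = ((6*(-2) - 5) - 1/(-2 + 9))*√((-5 + 2)*6 - 72) + 19 = ((-12 - 5) - 1/7)*√(-3*6 - 72) + 19 = (-17 - 1*⅐)*√(-18 - 72) + 19 = (-17 - ⅐)*√(-90) + 19 = -360*I*√10/7 + 19 = 19 - 360*I*√10/7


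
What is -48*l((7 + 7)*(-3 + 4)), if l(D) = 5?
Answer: -240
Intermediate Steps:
-48*l((7 + 7)*(-3 + 4)) = -48*5 = -240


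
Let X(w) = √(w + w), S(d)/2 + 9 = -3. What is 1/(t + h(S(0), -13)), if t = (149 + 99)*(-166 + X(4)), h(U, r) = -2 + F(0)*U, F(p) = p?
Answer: -20585/847238434 - 124*√2/423619217 ≈ -2.4711e-5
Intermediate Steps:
S(d) = -24 (S(d) = -18 + 2*(-3) = -18 - 6 = -24)
h(U, r) = -2 (h(U, r) = -2 + 0*U = -2 + 0 = -2)
X(w) = √2*√w (X(w) = √(2*w) = √2*√w)
t = -41168 + 496*√2 (t = (149 + 99)*(-166 + √2*√4) = 248*(-166 + √2*2) = 248*(-166 + 2*√2) = -41168 + 496*√2 ≈ -40467.)
1/(t + h(S(0), -13)) = 1/((-41168 + 496*√2) - 2) = 1/(-41170 + 496*√2)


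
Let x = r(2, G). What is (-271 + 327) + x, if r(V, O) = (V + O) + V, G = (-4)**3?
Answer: -4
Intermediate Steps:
G = -64
r(V, O) = O + 2*V (r(V, O) = (O + V) + V = O + 2*V)
x = -60 (x = -64 + 2*2 = -64 + 4 = -60)
(-271 + 327) + x = (-271 + 327) - 60 = 56 - 60 = -4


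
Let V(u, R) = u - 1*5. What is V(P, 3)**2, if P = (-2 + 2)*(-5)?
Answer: 25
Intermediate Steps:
P = 0 (P = 0*(-5) = 0)
V(u, R) = -5 + u (V(u, R) = u - 5 = -5 + u)
V(P, 3)**2 = (-5 + 0)**2 = (-5)**2 = 25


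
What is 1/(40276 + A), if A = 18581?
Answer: 1/58857 ≈ 1.6990e-5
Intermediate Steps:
1/(40276 + A) = 1/(40276 + 18581) = 1/58857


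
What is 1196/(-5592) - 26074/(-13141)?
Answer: 32522293/18371118 ≈ 1.7703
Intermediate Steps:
1196/(-5592) - 26074/(-13141) = 1196*(-1/5592) - 26074*(-1/13141) = -299/1398 + 26074/13141 = 32522293/18371118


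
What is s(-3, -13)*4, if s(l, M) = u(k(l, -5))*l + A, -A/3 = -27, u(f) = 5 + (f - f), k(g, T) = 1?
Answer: 264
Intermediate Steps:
u(f) = 5 (u(f) = 5 + 0 = 5)
A = 81 (A = -3*(-27) = 81)
s(l, M) = 81 + 5*l (s(l, M) = 5*l + 81 = 81 + 5*l)
s(-3, -13)*4 = (81 + 5*(-3))*4 = (81 - 15)*4 = 66*4 = 264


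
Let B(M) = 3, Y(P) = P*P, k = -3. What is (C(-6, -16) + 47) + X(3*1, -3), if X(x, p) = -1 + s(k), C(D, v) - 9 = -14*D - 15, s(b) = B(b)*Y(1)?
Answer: 127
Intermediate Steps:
Y(P) = P²
s(b) = 3 (s(b) = 3*1² = 3*1 = 3)
C(D, v) = -6 - 14*D (C(D, v) = 9 + (-14*D - 15) = 9 + (-15 - 14*D) = -6 - 14*D)
X(x, p) = 2 (X(x, p) = -1 + 3 = 2)
(C(-6, -16) + 47) + X(3*1, -3) = ((-6 - 14*(-6)) + 47) + 2 = ((-6 + 84) + 47) + 2 = (78 + 47) + 2 = 125 + 2 = 127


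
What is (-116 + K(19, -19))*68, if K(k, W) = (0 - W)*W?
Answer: -32436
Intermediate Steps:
K(k, W) = -W² (K(k, W) = (-W)*W = -W²)
(-116 + K(19, -19))*68 = (-116 - 1*(-19)²)*68 = (-116 - 1*361)*68 = (-116 - 361)*68 = -477*68 = -32436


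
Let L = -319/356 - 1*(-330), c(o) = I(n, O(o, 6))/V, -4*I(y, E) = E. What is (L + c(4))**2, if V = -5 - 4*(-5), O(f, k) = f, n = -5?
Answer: 3087256329481/28515600 ≈ 1.0827e+5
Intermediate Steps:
I(y, E) = -E/4
V = 15 (V = -5 + 20 = 15)
c(o) = -o/60 (c(o) = -o/4/15 = -o/4*(1/15) = -o/60)
L = 117161/356 (L = -319*1/356 + 330 = -319/356 + 330 = 117161/356 ≈ 329.10)
(L + c(4))**2 = (117161/356 - 1/60*4)**2 = (117161/356 - 1/15)**2 = (1757059/5340)**2 = 3087256329481/28515600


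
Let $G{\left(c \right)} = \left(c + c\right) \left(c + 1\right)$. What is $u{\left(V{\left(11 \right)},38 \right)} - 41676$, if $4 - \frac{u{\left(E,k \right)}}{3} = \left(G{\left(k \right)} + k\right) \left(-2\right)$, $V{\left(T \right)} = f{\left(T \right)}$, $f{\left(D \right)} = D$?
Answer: $-23652$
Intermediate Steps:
$V{\left(T \right)} = T$
$G{\left(c \right)} = 2 c \left(1 + c\right)$
$u{\left(E,k \right)} = 12 + 6 k + 12 k \left(1 + k\right)$ ($u{\left(E,k \right)} = 12 - 3 \left(2 k \left(1 + k\right) + k\right) \left(-2\right) = 12 - 3 \left(k + 2 k \left(1 + k\right)\right) \left(-2\right) = 12 - 3 \left(- 2 k - 4 k \left(1 + k\right)\right) = 12 + \left(6 k + 12 k \left(1 + k\right)\right) = 12 + 6 k + 12 k \left(1 + k\right)$)
$u{\left(V{\left(11 \right)},38 \right)} - 41676 = \left(12 + 12 \cdot 38^{2} + 18 \cdot 38\right) - 41676 = \left(12 + 12 \cdot 1444 + 684\right) - 41676 = \left(12 + 17328 + 684\right) - 41676 = 18024 - 41676 = -23652$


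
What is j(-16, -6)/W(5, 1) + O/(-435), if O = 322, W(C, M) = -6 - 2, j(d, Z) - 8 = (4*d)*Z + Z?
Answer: -85243/1740 ≈ -48.990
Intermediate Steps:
j(d, Z) = 8 + Z + 4*Z*d (j(d, Z) = 8 + ((4*d)*Z + Z) = 8 + (4*Z*d + Z) = 8 + (Z + 4*Z*d) = 8 + Z + 4*Z*d)
W(C, M) = -8
j(-16, -6)/W(5, 1) + O/(-435) = (8 - 6 + 4*(-6)*(-16))/(-8) + 322/(-435) = (8 - 6 + 384)*(-⅛) + 322*(-1/435) = 386*(-⅛) - 322/435 = -193/4 - 322/435 = -85243/1740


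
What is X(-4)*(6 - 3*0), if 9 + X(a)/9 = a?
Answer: -702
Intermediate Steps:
X(a) = -81 + 9*a
X(-4)*(6 - 3*0) = (-81 + 9*(-4))*(6 - 3*0) = (-81 - 36)*(6 + 0) = -117*6 = -702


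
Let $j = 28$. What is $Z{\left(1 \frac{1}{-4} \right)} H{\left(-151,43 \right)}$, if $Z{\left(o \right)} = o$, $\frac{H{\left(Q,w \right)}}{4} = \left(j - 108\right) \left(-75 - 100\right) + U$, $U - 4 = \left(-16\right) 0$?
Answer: $-14004$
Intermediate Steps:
$U = 4$ ($U = 4 - 0 = 4 + 0 = 4$)
$H{\left(Q,w \right)} = 56016$ ($H{\left(Q,w \right)} = 4 \left(\left(28 - 108\right) \left(-75 - 100\right) + 4\right) = 4 \left(\left(-80\right) \left(-175\right) + 4\right) = 4 \left(14000 + 4\right) = 4 \cdot 14004 = 56016$)
$Z{\left(1 \frac{1}{-4} \right)} H{\left(-151,43 \right)} = 1 \frac{1}{-4} \cdot 56016 = 1 \left(- \frac{1}{4}\right) 56016 = \left(- \frac{1}{4}\right) 56016 = -14004$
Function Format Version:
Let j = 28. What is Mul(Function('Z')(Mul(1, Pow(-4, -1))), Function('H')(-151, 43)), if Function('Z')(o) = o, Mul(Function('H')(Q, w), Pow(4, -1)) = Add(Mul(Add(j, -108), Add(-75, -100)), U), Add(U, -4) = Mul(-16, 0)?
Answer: -14004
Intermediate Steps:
U = 4 (U = Add(4, Mul(-16, 0)) = Add(4, 0) = 4)
Function('H')(Q, w) = 56016 (Function('H')(Q, w) = Mul(4, Add(Mul(Add(28, -108), Add(-75, -100)), 4)) = Mul(4, Add(Mul(-80, -175), 4)) = Mul(4, Add(14000, 4)) = Mul(4, 14004) = 56016)
Mul(Function('Z')(Mul(1, Pow(-4, -1))), Function('H')(-151, 43)) = Mul(Mul(1, Pow(-4, -1)), 56016) = Mul(Mul(1, Rational(-1, 4)), 56016) = Mul(Rational(-1, 4), 56016) = -14004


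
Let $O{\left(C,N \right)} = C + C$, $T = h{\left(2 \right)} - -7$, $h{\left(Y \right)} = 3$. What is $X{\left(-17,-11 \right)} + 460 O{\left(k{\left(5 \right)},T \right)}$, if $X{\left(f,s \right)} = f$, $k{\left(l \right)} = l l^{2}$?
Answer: $114983$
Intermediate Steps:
$k{\left(l \right)} = l^{3}$
$T = 10$ ($T = 3 - -7 = 3 + 7 = 10$)
$O{\left(C,N \right)} = 2 C$
$X{\left(-17,-11 \right)} + 460 O{\left(k{\left(5 \right)},T \right)} = -17 + 460 \cdot 2 \cdot 5^{3} = -17 + 460 \cdot 2 \cdot 125 = -17 + 460 \cdot 250 = -17 + 115000 = 114983$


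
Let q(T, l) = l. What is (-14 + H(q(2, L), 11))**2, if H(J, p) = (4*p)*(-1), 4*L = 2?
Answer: 3364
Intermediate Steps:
L = 1/2 (L = (1/4)*2 = 1/2 ≈ 0.50000)
H(J, p) = -4*p
(-14 + H(q(2, L), 11))**2 = (-14 - 4*11)**2 = (-14 - 44)**2 = (-58)**2 = 3364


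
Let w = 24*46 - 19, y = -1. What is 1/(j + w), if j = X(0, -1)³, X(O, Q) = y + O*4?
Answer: 1/1084 ≈ 0.00092251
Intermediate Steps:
w = 1085 (w = 1104 - 19 = 1085)
X(O, Q) = -1 + 4*O (X(O, Q) = -1 + O*4 = -1 + 4*O)
j = -1 (j = (-1 + 4*0)³ = (-1 + 0)³ = (-1)³ = -1)
1/(j + w) = 1/(-1 + 1085) = 1/1084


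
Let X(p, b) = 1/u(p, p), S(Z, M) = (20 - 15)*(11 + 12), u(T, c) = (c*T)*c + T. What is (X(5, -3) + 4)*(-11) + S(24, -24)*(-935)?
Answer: -13983981/130 ≈ -1.0757e+5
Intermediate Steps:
u(T, c) = T + T*c² (u(T, c) = (T*c)*c + T = T*c² + T = T + T*c²)
S(Z, M) = 115 (S(Z, M) = 5*23 = 115)
X(p, b) = 1/(p*(1 + p²))
(X(5, -3) + 4)*(-11) + S(24, -24)*(-935) = (1/(5 + 5³) + 4)*(-11) + 115*(-935) = (1/(5 + 125) + 4)*(-11) - 107525 = (1/130 + 4)*(-11) - 107525 = (521/130)*(-11) - 107525 = -5731/130 - 107525 = -13983981/130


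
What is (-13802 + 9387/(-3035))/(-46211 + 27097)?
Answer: 41898457/58010990 ≈ 0.72225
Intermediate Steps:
(-13802 + 9387/(-3035))/(-46211 + 27097) = (-13802 + 9387*(-1/3035))/(-19114) = (-13802 - 9387/3035)*(-1/19114) = -41898457/3035*(-1/19114) = 41898457/58010990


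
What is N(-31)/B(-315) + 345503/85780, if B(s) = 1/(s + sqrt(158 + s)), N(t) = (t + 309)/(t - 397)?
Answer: 1914907471/9178460 - 139*I*sqrt(157)/214 ≈ 208.63 - 8.1386*I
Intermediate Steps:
N(t) = (309 + t)/(-397 + t)
N(-31)/B(-315) + 345503/85780 = ((309 - 31)/(-397 - 31))/(1/(-315 + sqrt(158 - 315))) + 345503/85780 = (278/(-428))/(1/(-315 + sqrt(-157))) + 345503*(1/85780) = (-1/428*278)/(1/(-315 + I*sqrt(157))) + 345503/85780 = -139*(-315 + I*sqrt(157))/214 + 345503/85780 = (43785/214 - 139*I*sqrt(157)/214) + 345503/85780 = 1914907471/9178460 - 139*I*sqrt(157)/214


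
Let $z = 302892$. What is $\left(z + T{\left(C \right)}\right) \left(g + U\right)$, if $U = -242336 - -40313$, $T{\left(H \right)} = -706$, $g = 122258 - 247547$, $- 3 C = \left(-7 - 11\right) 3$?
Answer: $-98909104032$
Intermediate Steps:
$C = 18$ ($C = - \frac{\left(-7 - 11\right) 3}{3} = - \frac{\left(-18\right) 3}{3} = \left(- \frac{1}{3}\right) \left(-54\right) = 18$)
$g = -125289$ ($g = 122258 - 247547 = -125289$)
$U = -202023$ ($U = -242336 + 40313 = -202023$)
$\left(z + T{\left(C \right)}\right) \left(g + U\right) = \left(302892 - 706\right) \left(-125289 - 202023\right) = 302186 \left(-327312\right) = -98909104032$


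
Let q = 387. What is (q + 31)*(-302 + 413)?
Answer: 46398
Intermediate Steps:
(q + 31)*(-302 + 413) = (387 + 31)*(-302 + 413) = 418*111 = 46398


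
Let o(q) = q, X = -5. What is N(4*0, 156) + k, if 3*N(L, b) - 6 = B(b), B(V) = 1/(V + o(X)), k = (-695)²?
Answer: 218811232/453 ≈ 4.8303e+5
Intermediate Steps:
k = 483025
B(V) = 1/(-5 + V) (B(V) = 1/(V - 5) = 1/(-5 + V))
N(L, b) = 2 + 1/(3*(-5 + b))
N(4*0, 156) + k = (-29 + 6*156)/(3*(-5 + 156)) + 483025 = (⅓)*(-29 + 936)/151 + 483025 = (⅓)*(1/151)*907 + 483025 = 907/453 + 483025 = 218811232/453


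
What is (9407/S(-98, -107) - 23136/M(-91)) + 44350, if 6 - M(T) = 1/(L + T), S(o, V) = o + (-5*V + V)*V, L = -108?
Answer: 2220991530919/54843330 ≈ 40497.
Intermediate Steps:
S(o, V) = o - 4*V² (S(o, V) = o + (-4*V)*V = o - 4*V²)
M(T) = 6 - 1/(-108 + T)
(9407/S(-98, -107) - 23136/M(-91)) + 44350 = (9407/(-98 - 4*(-107)²) - 23136*(-108 - 91)/(-649 + 6*(-91))) + 44350 = (9407/(-98 - 4*11449) - 23136*(-199/(-649 - 546))) + 44350 = (9407/(-98 - 45796) - 23136/((-1/199*(-1195)))) + 44350 = (9407/(-45894) - 23136/1195/199) + 44350 = (9407*(-1/45894) - 23136*199/1195) + 44350 = (-9407/45894 - 4604064/1195) + 44350 = -211310154581/54843330 + 44350 = 2220991530919/54843330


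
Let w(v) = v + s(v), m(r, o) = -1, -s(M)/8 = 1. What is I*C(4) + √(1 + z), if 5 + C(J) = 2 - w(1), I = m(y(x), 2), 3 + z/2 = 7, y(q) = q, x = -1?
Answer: -1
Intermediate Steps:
s(M) = -8 (s(M) = -8*1 = -8)
z = 8 (z = -6 + 2*7 = -6 + 14 = 8)
I = -1
w(v) = -8 + v (w(v) = v - 8 = -8 + v)
C(J) = 4 (C(J) = -5 + (2 - (-8 + 1)) = -5 + (2 - 1*(-7)) = -5 + (2 + 7) = -5 + 9 = 4)
I*C(4) + √(1 + z) = -1*4 + √(1 + 8) = -4 + √9 = -4 + 3 = -1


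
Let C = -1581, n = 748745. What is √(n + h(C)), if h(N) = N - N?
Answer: √748745 ≈ 865.30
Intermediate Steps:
h(N) = 0
√(n + h(C)) = √(748745 + 0) = √748745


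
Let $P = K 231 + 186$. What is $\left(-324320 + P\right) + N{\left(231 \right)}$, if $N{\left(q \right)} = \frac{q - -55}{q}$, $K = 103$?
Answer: $- \frac{6307135}{21} \approx -3.0034 \cdot 10^{5}$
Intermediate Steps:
$P = 23979$ ($P = 103 \cdot 231 + 186 = 23793 + 186 = 23979$)
$N{\left(q \right)} = \frac{55 + q}{q}$ ($N{\left(q \right)} = \frac{q + 55}{q} = \frac{55 + q}{q}$)
$\left(-324320 + P\right) + N{\left(231 \right)} = \left(-324320 + 23979\right) + \frac{55 + 231}{231} = -300341 + \frac{1}{231} \cdot 286 = -300341 + \frac{26}{21} = - \frac{6307135}{21}$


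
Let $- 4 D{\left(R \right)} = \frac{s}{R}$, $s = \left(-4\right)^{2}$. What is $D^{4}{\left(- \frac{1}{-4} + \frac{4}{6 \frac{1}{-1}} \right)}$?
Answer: $\frac{5308416}{625} \approx 8493.5$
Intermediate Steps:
$s = 16$
$D{\left(R \right)} = - \frac{4}{R}$ ($D{\left(R \right)} = - \frac{16 \frac{1}{R}}{4} = - \frac{4}{R}$)
$D^{4}{\left(- \frac{1}{-4} + \frac{4}{6 \frac{1}{-1}} \right)} = \left(- \frac{4}{- \frac{1}{-4} + \frac{4}{6 \frac{1}{-1}}}\right)^{4} = \left(- \frac{4}{\left(-1\right) \left(- \frac{1}{4}\right) + \frac{4}{6 \left(-1\right)}}\right)^{4} = \left(- \frac{4}{\frac{1}{4} + \frac{4}{-6}}\right)^{4} = \left(- \frac{4}{\frac{1}{4} + 4 \left(- \frac{1}{6}\right)}\right)^{4} = \left(- \frac{4}{\frac{1}{4} - \frac{2}{3}}\right)^{4} = \left(- \frac{4}{- \frac{5}{12}}\right)^{4} = \left(\left(-4\right) \left(- \frac{12}{5}\right)\right)^{4} = \left(\frac{48}{5}\right)^{4} = \frac{5308416}{625}$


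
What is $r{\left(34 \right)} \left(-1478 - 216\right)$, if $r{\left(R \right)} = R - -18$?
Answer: $-88088$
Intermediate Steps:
$r{\left(R \right)} = 18 + R$ ($r{\left(R \right)} = R + 18 = 18 + R$)
$r{\left(34 \right)} \left(-1478 - 216\right) = \left(18 + 34\right) \left(-1478 - 216\right) = 52 \left(-1694\right) = -88088$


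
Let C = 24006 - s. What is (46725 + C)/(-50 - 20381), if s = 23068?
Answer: -47663/20431 ≈ -2.3329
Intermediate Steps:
C = 938 (C = 24006 - 1*23068 = 24006 - 23068 = 938)
(46725 + C)/(-50 - 20381) = (46725 + 938)/(-50 - 20381) = 47663/(-20431) = 47663*(-1/20431) = -47663/20431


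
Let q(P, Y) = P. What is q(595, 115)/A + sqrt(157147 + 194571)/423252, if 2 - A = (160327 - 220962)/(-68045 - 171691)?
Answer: 142642920/418837 + sqrt(351718)/423252 ≈ 340.57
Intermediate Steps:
A = 418837/239736 (A = 2 - (160327 - 220962)/(-68045 - 171691) = 2 - (-60635)/(-239736) = 2 - (-60635)*(-1)/239736 = 2 - 1*60635/239736 = 2 - 60635/239736 = 418837/239736 ≈ 1.7471)
q(595, 115)/A + sqrt(157147 + 194571)/423252 = 595/(418837/239736) + sqrt(157147 + 194571)/423252 = 595*(239736/418837) + sqrt(351718)*(1/423252) = 142642920/418837 + sqrt(351718)/423252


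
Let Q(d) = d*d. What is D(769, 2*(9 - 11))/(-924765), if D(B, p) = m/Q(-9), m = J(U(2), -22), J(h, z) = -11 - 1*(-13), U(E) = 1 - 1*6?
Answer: -2/74905965 ≈ -2.6700e-8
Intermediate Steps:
U(E) = -5 (U(E) = 1 - 6 = -5)
Q(d) = d**2
J(h, z) = 2 (J(h, z) = -11 + 13 = 2)
m = 2
D(B, p) = 2/81 (D(B, p) = 2/((-9)**2) = 2/81)
D(769, 2*(9 - 11))/(-924765) = (2/81)/(-924765) = (2/81)*(-1/924765) = -2/74905965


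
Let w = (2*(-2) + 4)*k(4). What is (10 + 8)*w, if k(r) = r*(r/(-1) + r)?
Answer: 0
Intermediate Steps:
k(r) = 0 (k(r) = r*(r*(-1) + r) = r*(-r + r) = r*0 = 0)
w = 0 (w = (2*(-2) + 4)*0 = (-4 + 4)*0 = 0*0 = 0)
(10 + 8)*w = (10 + 8)*0 = 18*0 = 0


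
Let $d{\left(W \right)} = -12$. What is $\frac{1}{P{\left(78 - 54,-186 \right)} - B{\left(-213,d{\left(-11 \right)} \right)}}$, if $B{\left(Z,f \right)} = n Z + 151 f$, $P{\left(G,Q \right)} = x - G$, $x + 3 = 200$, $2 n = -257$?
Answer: $- \frac{2}{50771} \approx -3.9393 \cdot 10^{-5}$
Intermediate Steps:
$n = - \frac{257}{2}$ ($n = \frac{1}{2} \left(-257\right) = - \frac{257}{2} \approx -128.5$)
$x = 197$ ($x = -3 + 200 = 197$)
$P{\left(G,Q \right)} = 197 - G$
$B{\left(Z,f \right)} = 151 f - \frac{257 Z}{2}$ ($B{\left(Z,f \right)} = - \frac{257 Z}{2} + 151 f = 151 f - \frac{257 Z}{2}$)
$\frac{1}{P{\left(78 - 54,-186 \right)} - B{\left(-213,d{\left(-11 \right)} \right)}} = \frac{1}{\left(197 - \left(78 - 54\right)\right) - \left(151 \left(-12\right) - - \frac{54741}{2}\right)} = \frac{1}{\left(197 - 24\right) - \left(-1812 + \frac{54741}{2}\right)} = \frac{1}{\left(197 - 24\right) - \frac{51117}{2}} = \frac{1}{173 - \frac{51117}{2}} = \frac{1}{- \frac{50771}{2}} = - \frac{2}{50771}$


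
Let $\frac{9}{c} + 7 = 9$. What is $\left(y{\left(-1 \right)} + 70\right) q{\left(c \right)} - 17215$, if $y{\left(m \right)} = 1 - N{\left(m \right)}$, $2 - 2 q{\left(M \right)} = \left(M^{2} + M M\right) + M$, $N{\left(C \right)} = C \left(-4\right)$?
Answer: $- \frac{37311}{2} \approx -18656.0$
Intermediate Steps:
$N{\left(C \right)} = - 4 C$
$c = \frac{9}{2}$ ($c = \frac{9}{-7 + 9} = \frac{9}{2} \approx 4.5$)
$q{\left(M \right)} = 1 - M^{2} - \frac{M}{2}$ ($q{\left(M \right)} = 1 - \frac{\left(M^{2} + M M\right) + M}{2} = 1 - \frac{\left(M^{2} + M^{2}\right) + M}{2} = 1 - \frac{2 M^{2} + M}{2} = 1 - \frac{M + 2 M^{2}}{2} = 1 - \left(M^{2} + \frac{M}{2}\right) = 1 - M^{2} - \frac{M}{2}$)
$y{\left(m \right)} = 1 + 4 m$ ($y{\left(m \right)} = 1 - - 4 m = 1 + 4 m$)
$\left(y{\left(-1 \right)} + 70\right) q{\left(c \right)} - 17215 = \left(\left(1 + 4 \left(-1\right)\right) + 70\right) \left(1 - \left(\frac{9}{2}\right)^{2} - \frac{9}{4}\right) - 17215 = \left(\left(1 - 4\right) + 70\right) \left(1 - \frac{81}{4} - \frac{9}{4}\right) - 17215 = \left(-3 + 70\right) \left(1 - \frac{81}{4} - \frac{9}{4}\right) - 17215 = 67 \left(- \frac{43}{2}\right) - 17215 = - \frac{2881}{2} - 17215 = - \frac{37311}{2}$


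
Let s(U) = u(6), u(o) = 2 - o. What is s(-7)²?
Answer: 16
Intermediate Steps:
s(U) = -4 (s(U) = 2 - 1*6 = 2 - 6 = -4)
s(-7)² = (-4)² = 16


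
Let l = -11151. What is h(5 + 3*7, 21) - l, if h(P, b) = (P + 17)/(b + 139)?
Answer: 1784203/160 ≈ 11151.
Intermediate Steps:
h(P, b) = (17 + P)/(139 + b)
h(5 + 3*7, 21) - l = (17 + (5 + 3*7))/(139 + 21) - 1*(-11151) = (17 + (5 + 21))/160 + 11151 = (17 + 26)/160 + 11151 = (1/160)*43 + 11151 = 43/160 + 11151 = 1784203/160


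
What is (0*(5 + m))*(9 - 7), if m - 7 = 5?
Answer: 0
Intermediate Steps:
m = 12 (m = 7 + 5 = 12)
(0*(5 + m))*(9 - 7) = (0*(5 + 12))*(9 - 7) = (0*17)*2 = 0*2 = 0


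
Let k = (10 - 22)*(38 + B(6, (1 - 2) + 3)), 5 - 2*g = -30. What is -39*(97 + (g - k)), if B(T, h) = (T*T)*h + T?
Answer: -117507/2 ≈ -58754.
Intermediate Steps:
g = 35/2 (g = 5/2 - 1/2*(-30) = 5/2 + 15 = 35/2 ≈ 17.500)
B(T, h) = T + h*T**2 (B(T, h) = T**2*h + T = h*T**2 + T = T + h*T**2)
k = -1392 (k = (10 - 22)*(38 + 6*(1 + 6*((1 - 2) + 3))) = -12*(38 + 6*(1 + 6*(-1 + 3))) = -12*(38 + 6*(1 + 6*2)) = -12*(38 + 6*(1 + 12)) = -12*(38 + 6*13) = -12*(38 + 78) = -12*116 = -1392)
-39*(97 + (g - k)) = -39*(97 + (35/2 - 1*(-1392))) = -39*(97 + (35/2 + 1392)) = -39*(97 + 2819/2) = -39*3013/2 = -117507/2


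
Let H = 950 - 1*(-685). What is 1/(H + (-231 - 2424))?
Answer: -1/1020 ≈ -0.00098039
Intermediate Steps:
H = 1635 (H = 950 + 685 = 1635)
1/(H + (-231 - 2424)) = 1/(1635 + (-231 - 2424)) = 1/(1635 - 2655) = 1/(-1020) = -1/1020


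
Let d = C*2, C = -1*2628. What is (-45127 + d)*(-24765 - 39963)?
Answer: 3261190824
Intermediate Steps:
C = -2628
d = -5256 (d = -2628*2 = -5256)
(-45127 + d)*(-24765 - 39963) = (-45127 - 5256)*(-24765 - 39963) = -50383*(-64728) = 3261190824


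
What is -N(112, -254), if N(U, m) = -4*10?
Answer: 40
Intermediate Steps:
N(U, m) = -40
-N(112, -254) = -1*(-40) = 40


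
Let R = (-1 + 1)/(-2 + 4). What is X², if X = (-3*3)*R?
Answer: 0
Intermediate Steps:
R = 0 (R = 0/2 = 0*(½) = 0)
X = 0 (X = -3*3*0 = -9*0 = 0)
X² = 0² = 0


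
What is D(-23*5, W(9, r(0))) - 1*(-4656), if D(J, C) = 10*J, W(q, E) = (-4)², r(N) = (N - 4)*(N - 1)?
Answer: 3506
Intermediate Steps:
r(N) = (-1 + N)*(-4 + N) (r(N) = (-4 + N)*(-1 + N) = (-1 + N)*(-4 + N))
W(q, E) = 16
D(-23*5, W(9, r(0))) - 1*(-4656) = 10*(-23*5) - 1*(-4656) = 10*(-115) + 4656 = -1150 + 4656 = 3506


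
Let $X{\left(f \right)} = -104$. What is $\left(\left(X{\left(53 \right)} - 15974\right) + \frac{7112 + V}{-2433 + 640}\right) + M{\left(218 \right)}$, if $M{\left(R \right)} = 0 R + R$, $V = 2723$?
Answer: $- \frac{28446815}{1793} \approx -15865.0$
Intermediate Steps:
$M{\left(R \right)} = R$ ($M{\left(R \right)} = 0 + R = R$)
$\left(\left(X{\left(53 \right)} - 15974\right) + \frac{7112 + V}{-2433 + 640}\right) + M{\left(218 \right)} = \left(\left(-104 - 15974\right) + \frac{7112 + 2723}{-2433 + 640}\right) + 218 = \left(-16078 + \frac{9835}{-1793}\right) + 218 = \left(-16078 + 9835 \left(- \frac{1}{1793}\right)\right) + 218 = \left(-16078 - \frac{9835}{1793}\right) + 218 = - \frac{28837689}{1793} + 218 = - \frac{28446815}{1793}$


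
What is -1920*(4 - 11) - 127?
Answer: 13313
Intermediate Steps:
-1920*(4 - 11) - 127 = -1920*(-7) - 127 = -240*(-56) - 127 = 13440 - 127 = 13313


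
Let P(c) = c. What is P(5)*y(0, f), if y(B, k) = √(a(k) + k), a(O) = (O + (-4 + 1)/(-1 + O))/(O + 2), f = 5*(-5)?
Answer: 5*I*√8553194/598 ≈ 24.453*I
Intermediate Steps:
f = -25
a(O) = (O - 3/(-1 + O))/(2 + O)
y(B, k) = √(k + (-3 + k² - k)/(-2 + k + k²)) (y(B, k) = √((-3 + k² - k)/(-2 + k + k²) + k) = √(k + (-3 + k² - k)/(-2 + k + k²)))
P(5)*y(0, f) = 5*√((-3 + (-25)³ - 3*(-25) + 2*(-25)²)/(-2 - 25 + (-25)²)) = 5*√((-3 - 15625 + 75 + 2*625)/(-2 - 25 + 625)) = 5*√((-3 - 15625 + 75 + 1250)/598) = 5*√((1/598)*(-14303)) = 5*√(-14303/598) = 5*(I*√8553194/598) = 5*I*√8553194/598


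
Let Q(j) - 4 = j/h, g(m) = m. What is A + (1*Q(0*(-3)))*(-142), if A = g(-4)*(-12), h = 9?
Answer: -520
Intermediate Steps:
Q(j) = 4 + j/9
A = 48 (A = -4*(-12) = 48)
A + (1*Q(0*(-3)))*(-142) = 48 + (1*(4 + (0*(-3))/9))*(-142) = 48 + (1*(4 + (⅑)*0))*(-142) = 48 + (1*(4 + 0))*(-142) = 48 + (1*4)*(-142) = 48 + 4*(-142) = 48 - 568 = -520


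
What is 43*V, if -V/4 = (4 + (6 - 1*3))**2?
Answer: -8428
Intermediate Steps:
V = -196 (V = -4*(4 + (6 - 1*3))**2 = -4*(4 + (6 - 3))**2 = -4*(4 + 3)**2 = -4*7**2 = -4*49 = -196)
43*V = 43*(-196) = -8428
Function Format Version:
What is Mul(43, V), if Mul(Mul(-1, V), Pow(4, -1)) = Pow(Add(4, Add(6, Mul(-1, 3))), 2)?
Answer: -8428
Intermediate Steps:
V = -196 (V = Mul(-4, Pow(Add(4, Add(6, Mul(-1, 3))), 2)) = Mul(-4, Pow(Add(4, Add(6, -3)), 2)) = Mul(-4, Pow(Add(4, 3), 2)) = Mul(-4, Pow(7, 2)) = Mul(-4, 49) = -196)
Mul(43, V) = Mul(43, -196) = -8428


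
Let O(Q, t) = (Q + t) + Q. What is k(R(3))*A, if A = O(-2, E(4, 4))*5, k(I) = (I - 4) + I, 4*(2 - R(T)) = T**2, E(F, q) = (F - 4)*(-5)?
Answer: 90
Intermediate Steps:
E(F, q) = 20 - 5*F (E(F, q) = (-4 + F)*(-5) = 20 - 5*F)
R(T) = 2 - T**2/4
O(Q, t) = t + 2*Q
k(I) = -4 + 2*I (k(I) = (-4 + I) + I = -4 + 2*I)
A = -20 (A = ((20 - 5*4) + 2*(-2))*5 = ((20 - 20) - 4)*5 = (0 - 4)*5 = -4*5 = -20)
k(R(3))*A = (-4 + 2*(2 - 1/4*3**2))*(-20) = (-4 + 2*(2 - 1/4*9))*(-20) = (-4 + 2*(2 - 9/4))*(-20) = (-4 + 2*(-1/4))*(-20) = (-4 - 1/2)*(-20) = -9/2*(-20) = 90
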